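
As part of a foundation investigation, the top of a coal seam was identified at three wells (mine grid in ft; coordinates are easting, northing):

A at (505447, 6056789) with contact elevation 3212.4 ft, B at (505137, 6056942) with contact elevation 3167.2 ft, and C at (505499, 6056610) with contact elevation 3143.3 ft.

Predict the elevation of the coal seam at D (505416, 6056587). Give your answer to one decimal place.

Two edge vectors: A→B = (-310, 153, -45.2), A→C = (52, -179, -69.1).
Normal n = (A→B) × (A→C) = (-18663.1, -23771.4, 47534).
So ∂z/∂easting = −n_x/n_z = 0.392626331 and ∂z/∂northing = −n_y/n_z = 0.500092565.
Intercept c from A: 3212.4 − 198451.80 − 3028955.15 = −3224194.55.
At (505416, 6056587): z = 198439.6 + 3028854.1 − 3224194.55 = 3099.2 ft.

3099.2 ft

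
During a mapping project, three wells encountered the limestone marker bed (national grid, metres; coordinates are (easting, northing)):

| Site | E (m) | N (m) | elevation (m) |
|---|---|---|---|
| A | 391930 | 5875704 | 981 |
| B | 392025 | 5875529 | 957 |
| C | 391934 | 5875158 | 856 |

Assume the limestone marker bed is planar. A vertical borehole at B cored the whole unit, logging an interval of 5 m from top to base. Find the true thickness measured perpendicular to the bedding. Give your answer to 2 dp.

4.81 m

Two edge vectors: A→B = (95, -175, -24), A→C = (4, -546, -125).
Normal n = (A→B) × (A→C) = (8771, 11779, -51170).
So ∂z/∂E = −n_x/n_z = 0.17141 and ∂z/∂N = −n_y/n_z = 0.23019.
|∇z| = √(a²+b²) = 0.28700, so dip δ = arctan(0.28700) = 16.01°.
True thickness = vertical thickness × cos δ = 5 × cos 16.01° = 4.81 m.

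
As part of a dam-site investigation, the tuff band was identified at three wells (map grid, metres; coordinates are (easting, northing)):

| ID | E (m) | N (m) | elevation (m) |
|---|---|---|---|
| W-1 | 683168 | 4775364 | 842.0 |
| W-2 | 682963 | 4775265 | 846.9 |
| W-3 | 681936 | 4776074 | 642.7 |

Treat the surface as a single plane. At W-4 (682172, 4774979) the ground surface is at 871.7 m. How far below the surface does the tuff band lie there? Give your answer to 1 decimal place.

Let the plane be z = a·E + b·N + c.
W-2−W-1: −205a − 99b = 4.9;  W-3−W-1: −1232a + 710b = −199.3.
Solving gives a = 0.060749931, b = −0.175290261.
Then c = 842 − a·683168 − b·4775364 = 796414.39.
At (682172, 4774979): z_contact = 41441.90 − 837007.31 + 796414.39 = 848.98 m.
Depth below ground = 871.7 − 848.98 = 22.7 m.

22.7 m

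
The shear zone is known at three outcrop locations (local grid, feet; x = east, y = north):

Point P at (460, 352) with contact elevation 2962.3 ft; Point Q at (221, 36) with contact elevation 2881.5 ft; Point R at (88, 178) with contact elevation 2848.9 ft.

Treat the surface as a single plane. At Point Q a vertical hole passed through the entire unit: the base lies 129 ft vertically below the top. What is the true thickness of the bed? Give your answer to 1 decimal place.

Let the plane be z = a·x + b·y + c.
Point Q−Point P: −239a − 316b = −80.8;  Point R−Point P: −372a − 174b = −113.4.
Solving gives a = 0.28664, b = 0.03890.
|∇z| = √(a²+b²) = 0.28927, so dip δ = arctan(0.28927) = 16.13°.
True thickness = vertical thickness × cos δ = 129 × cos 16.13° = 123.9 ft.

123.9 ft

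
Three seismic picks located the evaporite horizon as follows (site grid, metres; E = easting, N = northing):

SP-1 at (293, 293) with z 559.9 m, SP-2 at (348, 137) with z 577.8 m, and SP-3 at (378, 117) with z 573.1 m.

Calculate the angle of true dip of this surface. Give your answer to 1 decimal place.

Let the plane be z = a·E + b·N + c.
SP-2−SP-1: 55a − 156b = 17.9;  SP-3−SP-1: 85a − 176b = 13.2.
Solving gives a = −0.30480, b = −0.22221.
Gradient magnitude |∇z| = √(a² + b²) = √(0.09291 + 0.04938) = 0.37720.
True dip = arctan(0.37720) = 20.7°, dipping toward NE (azimuth ≈ 054°).

20.7°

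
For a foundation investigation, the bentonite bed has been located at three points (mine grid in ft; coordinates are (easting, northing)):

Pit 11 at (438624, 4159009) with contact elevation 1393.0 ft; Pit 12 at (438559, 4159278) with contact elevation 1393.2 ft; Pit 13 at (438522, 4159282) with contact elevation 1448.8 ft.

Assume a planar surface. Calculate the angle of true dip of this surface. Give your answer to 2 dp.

Let the plane be z = a·E + b·N + c.
Pit 12−Pit 11: −65a + 269b = 0.2;  Pit 13−Pit 11: −102a + 273b = 55.8.
Solving gives a = −1.54293, b = −0.37208.
Gradient magnitude |∇z| = √(a² + b²) = √(2.38063 + 0.13845) = 1.58716.
True dip = arctan(1.58716) = 57.79°, dipping toward ENE (azimuth ≈ 076°).

57.79°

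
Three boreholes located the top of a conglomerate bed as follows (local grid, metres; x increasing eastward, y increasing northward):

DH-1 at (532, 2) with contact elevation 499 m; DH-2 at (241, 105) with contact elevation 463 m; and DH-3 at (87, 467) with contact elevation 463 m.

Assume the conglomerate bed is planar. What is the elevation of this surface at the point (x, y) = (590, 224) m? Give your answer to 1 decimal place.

521.2 m

Let the plane be z = a·x + b·y + c.
DH-2−DH-1: −291a + 103b = −36;  DH-3−DH-1: −445a + 465b = −36.
Solving gives a = 0.14564, b = 0.06196.
Then c = 499 − a·532 − b·2 = 421.39.
At (590, 224): z = 85.9 + 13.9 + 421.39 = 521.2 m.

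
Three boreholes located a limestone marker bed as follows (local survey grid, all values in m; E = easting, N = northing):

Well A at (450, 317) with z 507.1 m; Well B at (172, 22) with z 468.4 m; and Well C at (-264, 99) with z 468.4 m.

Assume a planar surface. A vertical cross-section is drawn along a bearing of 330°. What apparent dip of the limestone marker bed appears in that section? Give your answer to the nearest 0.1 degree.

5.0°

Two edge vectors: Well A→Well B = (-278, -295, -38.7), Well A→Well C = (-714, -218, -38.7).
Normal n = (Well A→Well B) × (Well A→Well C) = (2979.9, 16873.2, -150026).
So ∂z/∂E = −n_x/n_z = 0.01986 and ∂z/∂N = −n_y/n_z = 0.11247.
Unit vector along 330° is (sin 330°, cos 330°) = (-0.5000, 0.8660).
Slope in that direction = a·(-0.5000) + b·(0.8660) = 0.08747.
Apparent dip = arctan|0.08747| = 5.0° (true dip is 6.5°, so apparent ≤ true as expected).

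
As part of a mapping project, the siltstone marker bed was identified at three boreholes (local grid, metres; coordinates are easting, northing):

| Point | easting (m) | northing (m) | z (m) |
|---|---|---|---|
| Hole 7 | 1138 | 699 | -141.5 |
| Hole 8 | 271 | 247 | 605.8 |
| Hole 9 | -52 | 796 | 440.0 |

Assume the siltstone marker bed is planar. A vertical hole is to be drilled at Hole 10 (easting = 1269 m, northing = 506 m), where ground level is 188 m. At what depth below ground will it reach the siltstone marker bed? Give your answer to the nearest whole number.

281 m

Let the plane be z = a·easting + b·northing + c.
Hole 8−Hole 7: −867a − 452b = 747.3;  Hole 9−Hole 7: −1190a + 97b = 581.5.
Solving gives a = −0.53913, b = −0.61920.
Then c = -141.5 − a·1138 − b·699 = 904.84.
At (1269, 506): z_contact = −684.2 − 313.3 + 904.84 = -92.6 m.
Depth below ground = 188 − (-92.6) = 281 m.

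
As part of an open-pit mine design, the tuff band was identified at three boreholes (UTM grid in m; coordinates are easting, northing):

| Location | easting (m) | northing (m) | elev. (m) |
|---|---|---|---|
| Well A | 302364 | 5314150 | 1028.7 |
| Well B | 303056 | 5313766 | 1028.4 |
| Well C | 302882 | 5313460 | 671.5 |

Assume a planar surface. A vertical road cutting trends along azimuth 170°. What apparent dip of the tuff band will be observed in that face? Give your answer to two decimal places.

Two edge vectors: Well A→Well B = (692, -384, -0.3), Well A→Well C = (518, -690, -357.2).
Normal n = (Well A→Well B) × (Well A→Well C) = (136957.8, 247027, -278568).
So ∂z/∂easting = −n_x/n_z = 0.49165 and ∂z/∂northing = −n_y/n_z = 0.88677.
Unit vector along 170° is (sin 170°, cos 170°) = (0.1736, -0.9848).
Slope in that direction = a·(0.1736) + b·(-0.9848) = −0.78793.
Apparent dip = arctan|0.78793| = 38.24° (true dip is 45.4°, so apparent ≤ true as expected).

38.24°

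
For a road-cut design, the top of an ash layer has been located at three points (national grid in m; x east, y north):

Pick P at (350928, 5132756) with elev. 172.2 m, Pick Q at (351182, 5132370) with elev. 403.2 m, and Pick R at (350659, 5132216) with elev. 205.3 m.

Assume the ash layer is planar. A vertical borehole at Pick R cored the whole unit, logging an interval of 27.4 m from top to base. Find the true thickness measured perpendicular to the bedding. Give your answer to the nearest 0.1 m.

Two edge vectors: Pick P→Pick Q = (254, -386, 231), Pick P→Pick R = (-269, -540, 33.1).
Normal n = (Pick P→Pick Q) × (Pick P→Pick R) = (111963.4, -70546.4, -240994).
So ∂z/∂x = −n_x/n_z = 0.46459 and ∂z/∂y = −n_y/n_z = −0.29273.
|∇z| = √(a²+b²) = 0.54912, so dip δ = arctan(0.54912) = 28.77°.
True thickness = vertical thickness × cos δ = 27.4 × cos 28.77° = 24.0 m.

24.0 m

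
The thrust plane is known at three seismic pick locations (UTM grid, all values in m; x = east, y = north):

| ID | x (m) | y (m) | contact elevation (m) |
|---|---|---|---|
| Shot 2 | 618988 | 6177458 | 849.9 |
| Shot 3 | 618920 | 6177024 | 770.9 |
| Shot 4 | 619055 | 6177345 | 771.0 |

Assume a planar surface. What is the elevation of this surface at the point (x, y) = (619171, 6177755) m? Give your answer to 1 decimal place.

810.0 m

Two edge vectors: Shot 2→Shot 3 = (-68, -434, -79), Shot 2→Shot 4 = (67, -113, -78.9).
Normal n = (Shot 2→Shot 3) × (Shot 2→Shot 4) = (25315.6, -10658.2, 36762).
So ∂z/∂x = −n_x/n_z = −0.688635004 and ∂z/∂y = −n_y/n_z = 0.289924378.
Intercept c from Shot 2: 849.9 + 426256.80 − 1790995.67 = −1363888.97.
At (619171, 6177755): z = −426382.8 + 1791081.8 − 1363888.97 = 810.0 m.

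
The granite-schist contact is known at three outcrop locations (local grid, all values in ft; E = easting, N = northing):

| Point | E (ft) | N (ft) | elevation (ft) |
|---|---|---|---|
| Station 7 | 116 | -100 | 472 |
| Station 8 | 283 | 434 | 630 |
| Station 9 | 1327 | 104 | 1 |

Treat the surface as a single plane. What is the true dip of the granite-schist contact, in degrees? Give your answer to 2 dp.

32.59°

Let the plane be z = a·E + b·N + c.
Station 8−Station 7: 167a + 534b = 158;  Station 9−Station 7: 1211a + 204b = −471.
Solving gives a = −0.46318, b = 0.44073.
Gradient magnitude |∇z| = √(a² + b²) = √(0.21453 + 0.19424) = 0.63936.
True dip = arctan(0.63936) = 32.59°, dipping toward SE (azimuth ≈ 134°).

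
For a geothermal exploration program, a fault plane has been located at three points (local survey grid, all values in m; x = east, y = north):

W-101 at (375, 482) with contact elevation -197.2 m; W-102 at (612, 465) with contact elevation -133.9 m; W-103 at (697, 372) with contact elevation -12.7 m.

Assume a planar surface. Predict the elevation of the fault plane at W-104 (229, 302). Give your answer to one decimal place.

-20.3 m

Two edge vectors: W-101→W-102 = (237, -17, 63.3), W-101→W-103 = (322, -110, 184.5).
Normal n = (W-101→W-102) × (W-101→W-103) = (3826.5, -23343.9, -20596).
So ∂z/∂x = −n_x/n_z = 0.18579 and ∂z/∂y = −n_y/n_z = −1.13342.
Intercept c from W-101: -197.2 − 69.67 + 546.31 = 279.44.
At (229, 302): z = 42.5 − 342.3 + 279.44 = -20.3 m.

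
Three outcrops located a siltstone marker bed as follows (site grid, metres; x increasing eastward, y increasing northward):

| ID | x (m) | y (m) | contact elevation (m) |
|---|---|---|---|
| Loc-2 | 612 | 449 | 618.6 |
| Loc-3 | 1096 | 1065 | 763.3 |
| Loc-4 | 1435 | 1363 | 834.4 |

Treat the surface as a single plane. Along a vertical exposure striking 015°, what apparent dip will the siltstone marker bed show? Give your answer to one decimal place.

Two edge vectors: Loc-2→Loc-3 = (484, 616, 144.7), Loc-2→Loc-4 = (823, 914, 215.8).
Normal n = (Loc-2→Loc-3) × (Loc-2→Loc-4) = (677, 14640.9, -64592).
So ∂z/∂x = −n_x/n_z = 0.01048 and ∂z/∂y = −n_y/n_z = 0.22667.
Unit vector along 015° is (sin 15°, cos 15°) = (0.2588, 0.9659).
Slope in that direction = a·(0.2588) + b·(0.9659) = 0.22166.
Apparent dip = arctan|0.22166| = 12.5° (true dip is 12.8°, so apparent ≤ true as expected).

12.5°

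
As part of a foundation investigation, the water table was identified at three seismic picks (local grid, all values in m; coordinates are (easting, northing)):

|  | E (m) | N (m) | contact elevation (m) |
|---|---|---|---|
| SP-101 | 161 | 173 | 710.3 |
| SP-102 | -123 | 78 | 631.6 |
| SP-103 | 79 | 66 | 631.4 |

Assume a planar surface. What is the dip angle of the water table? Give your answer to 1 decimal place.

Two edge vectors: SP-101→SP-102 = (-284, -95, -78.7), SP-101→SP-103 = (-82, -107, -78.9).
Normal n = (SP-101→SP-102) × (SP-101→SP-103) = (-925.4, -15954.2, 22598).
So ∂z/∂E = −n_x/n_z = 0.04095 and ∂z/∂N = −n_y/n_z = 0.70600.
Gradient magnitude |∇z| = √(a² + b²) = √(0.00168 + 0.49844) = 0.70719.
True dip = arctan(0.70719) = 35.3°, dipping toward S (azimuth ≈ 183°).

35.3°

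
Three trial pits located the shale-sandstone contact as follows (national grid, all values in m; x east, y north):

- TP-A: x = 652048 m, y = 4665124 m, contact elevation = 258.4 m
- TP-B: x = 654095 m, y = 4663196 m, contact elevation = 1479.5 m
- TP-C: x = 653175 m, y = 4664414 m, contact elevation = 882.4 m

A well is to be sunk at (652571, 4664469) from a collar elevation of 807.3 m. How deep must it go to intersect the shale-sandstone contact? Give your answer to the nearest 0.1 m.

Two edge vectors: TP-A→TP-B = (2047, -1928, 1221.1), TP-A→TP-C = (1127, -710, 624).
Normal n = (TP-A→TP-B) × (TP-A→TP-C) = (-336091, 98851.7, 719486).
So ∂z/∂x = −n_x/n_z = 0.467126532 and ∂z/∂y = −n_y/n_z = −0.137392110.
Intercept c from TP-A: 258.4 − 304588.92 + 640951.23 = 336620.71.
At (652571, 4664469): z_contact = 304833.23 − 640861.24 + 336620.71 = 592.70 m.
Depth below ground = 807.3 − 592.70 = 214.6 m.

214.6 m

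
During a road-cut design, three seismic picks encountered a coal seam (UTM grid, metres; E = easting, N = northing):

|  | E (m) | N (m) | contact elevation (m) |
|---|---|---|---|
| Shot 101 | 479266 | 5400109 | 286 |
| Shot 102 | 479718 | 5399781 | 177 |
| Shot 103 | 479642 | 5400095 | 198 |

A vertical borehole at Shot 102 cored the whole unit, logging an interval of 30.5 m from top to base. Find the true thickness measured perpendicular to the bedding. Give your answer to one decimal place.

Two edge vectors: Shot 101→Shot 102 = (452, -328, -109), Shot 101→Shot 103 = (376, -14, -88).
Normal n = (Shot 101→Shot 102) × (Shot 101→Shot 103) = (27338, -1208, 117000).
So ∂z/∂E = −n_x/n_z = −0.23366 and ∂z/∂N = −n_y/n_z = 0.01032.
|∇z| = √(a²+b²) = 0.23389, so dip δ = arctan(0.23389) = 13.16°.
True thickness = vertical thickness × cos δ = 30.5 × cos 13.16° = 29.7 m.

29.7 m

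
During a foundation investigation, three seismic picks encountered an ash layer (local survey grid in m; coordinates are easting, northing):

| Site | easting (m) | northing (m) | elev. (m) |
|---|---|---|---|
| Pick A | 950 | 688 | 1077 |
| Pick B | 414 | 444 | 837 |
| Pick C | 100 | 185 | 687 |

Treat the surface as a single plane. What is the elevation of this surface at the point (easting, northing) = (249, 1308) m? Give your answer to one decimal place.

839.2 m

Two edge vectors: Pick A→Pick B = (-536, -244, -240), Pick A→Pick C = (-850, -503, -390).
Normal n = (Pick A→Pick B) × (Pick A→Pick C) = (-25560, -5040, 62208).
So ∂z/∂easting = −n_x/n_z = 0.410880 and ∂z/∂northing = −n_y/n_z = 0.081019.
Intercept c from Pick A: 1077 − 390.34 − 55.74 = 630.92.
At (249, 1308): z = 102.3 + 106.0 + 630.92 = 839.2 m.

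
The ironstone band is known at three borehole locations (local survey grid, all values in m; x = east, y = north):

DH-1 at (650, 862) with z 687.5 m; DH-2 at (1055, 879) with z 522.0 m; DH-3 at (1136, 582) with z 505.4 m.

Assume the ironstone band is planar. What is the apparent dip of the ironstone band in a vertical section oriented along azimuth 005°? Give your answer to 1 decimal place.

5.2°

Let the plane be z = a·x + b·y + c.
DH-2−DH-1: 405a + 17b = −165.5;  DH-3−DH-1: 486a − 280b = −182.1.
Solving gives a = −0.40634, b = −0.05493.
Unit vector along 005° is (sin 5°, cos 5°) = (0.0872, 0.9962).
Slope in that direction = a·(0.0872) + b·(0.9962) = −0.09013.
Apparent dip = arctan|0.09013| = 5.2° (true dip is 22.3°, so apparent ≤ true as expected).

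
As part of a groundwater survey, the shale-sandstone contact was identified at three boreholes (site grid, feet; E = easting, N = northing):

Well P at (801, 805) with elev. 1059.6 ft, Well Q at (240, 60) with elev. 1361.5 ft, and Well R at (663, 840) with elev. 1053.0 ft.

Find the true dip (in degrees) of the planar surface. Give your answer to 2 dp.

20.47°

Two edge vectors: Well P→Well Q = (-561, -745, 301.9), Well P→Well R = (-138, 35, -6.6).
Normal n = (Well P→Well Q) × (Well P→Well R) = (-5649.5, -45364.8, -122445).
So ∂z/∂E = −n_x/n_z = −0.04614 and ∂z/∂N = −n_y/n_z = −0.37049.
Gradient magnitude |∇z| = √(a² + b²) = √(0.00213 + 0.13726) = 0.37335.
True dip = arctan(0.37335) = 20.47°, dipping toward N (azimuth ≈ 007°).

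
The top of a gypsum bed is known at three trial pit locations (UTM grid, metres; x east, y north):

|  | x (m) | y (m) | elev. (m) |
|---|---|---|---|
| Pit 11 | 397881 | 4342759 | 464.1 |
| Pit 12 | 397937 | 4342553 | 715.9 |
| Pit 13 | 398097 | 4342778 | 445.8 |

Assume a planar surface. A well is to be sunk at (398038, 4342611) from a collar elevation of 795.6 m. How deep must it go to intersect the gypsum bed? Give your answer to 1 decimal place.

148.0 m

Let the plane be z = a·x + b·y + c.
Pit 12−Pit 11: 56a − 206b = 251.8;  Pit 13−Pit 11: 216a + 19b = −18.3.
Solving gives a = 0.022265145, b = −1.216277436.
Then c = 464.1 − a·397881 − b·4342759 = 5273605.01.
At (398038, 4342611): z_contact = 8862.37 − 5281819.77 + 5273605.01 = 647.60 m.
Depth below ground = 795.6 − 647.60 = 148.0 m.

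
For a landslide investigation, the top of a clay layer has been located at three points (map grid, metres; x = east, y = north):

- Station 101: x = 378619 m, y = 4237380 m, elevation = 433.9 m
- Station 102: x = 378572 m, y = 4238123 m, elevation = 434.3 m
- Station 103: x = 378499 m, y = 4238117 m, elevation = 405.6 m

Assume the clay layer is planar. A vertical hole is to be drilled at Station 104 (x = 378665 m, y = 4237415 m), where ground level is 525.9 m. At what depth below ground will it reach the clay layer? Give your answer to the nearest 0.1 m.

73.1 m

Let the plane be z = a·x + b·y + c.
Station 102−Station 101: −47a + 743b = 0.4;  Station 103−Station 101: −120a + 737b = −28.3.
Solving gives a = 0.391073164, b = 0.025276499.
Then c = 433.9 − a·378619 − b·4237380 = −254739.96.
At (378665, 4237415): z_contact = 148085.72 + 107107.02 − 254739.96 = 452.77 m.
Depth below ground = 525.9 − 452.77 = 73.1 m.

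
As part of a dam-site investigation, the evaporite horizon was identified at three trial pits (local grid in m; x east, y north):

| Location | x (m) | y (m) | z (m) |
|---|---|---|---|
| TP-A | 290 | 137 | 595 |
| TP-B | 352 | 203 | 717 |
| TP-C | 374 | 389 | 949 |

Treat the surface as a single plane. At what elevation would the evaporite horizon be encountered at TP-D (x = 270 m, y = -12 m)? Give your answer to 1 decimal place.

407.4 m

Let the plane be z = a·x + b·y + c.
TP-B−TP-A: 62a + 66b = 122;  TP-C−TP-A: 84a + 252b = 354.
Solving gives a = 0.73214, b = 1.16071.
Then c = 595 − a·290 − b·137 = 223.66.
At (270, -12): z = 197.7 − 13.9 + 223.66 = 407.4 m.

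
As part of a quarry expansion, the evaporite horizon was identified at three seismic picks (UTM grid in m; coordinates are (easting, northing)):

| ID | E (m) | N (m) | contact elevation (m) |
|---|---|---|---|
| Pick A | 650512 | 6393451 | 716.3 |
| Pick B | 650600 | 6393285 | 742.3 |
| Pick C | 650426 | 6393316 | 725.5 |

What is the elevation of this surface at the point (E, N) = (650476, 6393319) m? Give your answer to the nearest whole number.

Two edge vectors: Pick A→Pick B = (88, -166, 26), Pick A→Pick C = (-86, -135, 9.2).
Normal n = (Pick A→Pick B) × (Pick A→Pick C) = (1982.8, -3045.6, -26156).
So ∂z/∂E = −n_x/n_z = 0.07580670 and ∂z/∂N = −n_y/n_z = −0.11643982.
Intercept c from Pick A: 716.3 − 49313.17 + 744452.30 = 695855.43.
At (650476, 6393319): z = 49310.4 − 744436.9 + 695855.43 = 728.9 m.

729 m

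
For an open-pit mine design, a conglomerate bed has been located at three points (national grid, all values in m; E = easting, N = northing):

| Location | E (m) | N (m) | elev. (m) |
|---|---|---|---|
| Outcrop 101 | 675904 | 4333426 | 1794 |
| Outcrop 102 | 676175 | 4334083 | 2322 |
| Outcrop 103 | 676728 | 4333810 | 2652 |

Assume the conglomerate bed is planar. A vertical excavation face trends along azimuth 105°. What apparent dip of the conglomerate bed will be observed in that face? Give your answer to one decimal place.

Two edge vectors: Outcrop 101→Outcrop 102 = (271, 657, 528), Outcrop 101→Outcrop 103 = (824, 384, 858).
Normal n = (Outcrop 101→Outcrop 102) × (Outcrop 101→Outcrop 103) = (360954, 202554, -437304).
So ∂z/∂E = −n_x/n_z = 0.82541 and ∂z/∂N = −n_y/n_z = 0.46319.
Unit vector along 105° is (sin 105°, cos 105°) = (0.9659, -0.2588).
Slope in that direction = a·(0.9659) + b·(-0.2588) = 0.67740.
Apparent dip = arctan|0.67740| = 34.1° (true dip is 43.4°, so apparent ≤ true as expected).

34.1°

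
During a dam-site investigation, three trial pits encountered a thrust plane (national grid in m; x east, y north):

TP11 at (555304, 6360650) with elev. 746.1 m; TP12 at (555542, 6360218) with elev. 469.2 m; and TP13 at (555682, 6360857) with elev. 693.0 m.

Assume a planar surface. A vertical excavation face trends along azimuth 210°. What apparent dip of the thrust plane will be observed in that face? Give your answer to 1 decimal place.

Let the plane be z = a·x + b·y + c.
TP12−TP11: 238a − 432b = −276.9;  TP13−TP11: 378a + 207b = −53.1.
Solving gives a = −0.37757, b = 0.43296.
Unit vector along 210° is (sin 210°, cos 210°) = (-0.5000, -0.8660).
Slope in that direction = a·(-0.5000) + b·(-0.8660) = −0.18617.
Apparent dip = arctan|0.18617| = 10.5° (true dip is 29.9°, so apparent ≤ true as expected).

10.5°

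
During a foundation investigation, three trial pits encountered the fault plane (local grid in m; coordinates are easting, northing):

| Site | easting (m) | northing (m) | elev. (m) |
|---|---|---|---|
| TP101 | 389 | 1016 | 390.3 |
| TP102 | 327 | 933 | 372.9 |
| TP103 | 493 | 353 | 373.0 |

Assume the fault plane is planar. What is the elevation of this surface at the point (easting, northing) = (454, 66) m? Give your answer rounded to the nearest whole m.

Let the plane be z = a·easting + b·northing + c.
TP102−TP101: −62a − 83b = −17.4;  TP103−TP101: 104a − 663b = −17.3.
Solving gives a = 0.20307, b = 0.05795.
Then c = 390.3 − a·389 − b·1016 = 252.43.
At (454, 66): z = 92.2 + 3.8 + 252.43 = 348.4 m.

348 m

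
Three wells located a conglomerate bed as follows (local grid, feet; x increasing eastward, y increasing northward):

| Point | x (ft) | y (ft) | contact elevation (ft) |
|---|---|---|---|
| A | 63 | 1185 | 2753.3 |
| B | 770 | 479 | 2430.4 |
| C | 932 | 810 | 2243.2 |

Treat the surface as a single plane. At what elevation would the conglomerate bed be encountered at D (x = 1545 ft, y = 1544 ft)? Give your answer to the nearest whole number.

Two edge vectors: A→B = (707, -706, -322.9), A→C = (869, -375, -510.1).
Normal n = (A→B) × (A→C) = (239043.1, 80040.6, 348389).
So ∂z/∂x = −n_x/n_z = −0.68614 and ∂z/∂y = −n_y/n_z = −0.22974.
Intercept c from A: 2753.3 + 43.23 + 272.25 = 3068.77.
At (1545, 1544): z = −1060.1 − 354.7 + 3068.77 = 1654.0 ft.

1654 ft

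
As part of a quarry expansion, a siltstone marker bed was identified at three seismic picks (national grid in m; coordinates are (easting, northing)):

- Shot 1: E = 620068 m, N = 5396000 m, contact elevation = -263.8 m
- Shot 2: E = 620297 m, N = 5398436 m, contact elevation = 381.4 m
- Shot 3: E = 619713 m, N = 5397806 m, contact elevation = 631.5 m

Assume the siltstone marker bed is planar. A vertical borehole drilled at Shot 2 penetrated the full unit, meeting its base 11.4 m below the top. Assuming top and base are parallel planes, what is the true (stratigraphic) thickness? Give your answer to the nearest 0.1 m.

8.6 m

Let the plane be z = a·E + b·N + c.
Shot 2−Shot 1: 229a + 2436b = 645.2;  Shot 3−Shot 1: −355a + 1806b = 895.3.
Solving gives a = −0.79455, b = 0.33955.
|∇z| = √(a²+b²) = 0.86407, so dip δ = arctan(0.86407) = 40.83°.
True thickness = vertical thickness × cos δ = 11.4 × cos 40.83° = 8.6 m.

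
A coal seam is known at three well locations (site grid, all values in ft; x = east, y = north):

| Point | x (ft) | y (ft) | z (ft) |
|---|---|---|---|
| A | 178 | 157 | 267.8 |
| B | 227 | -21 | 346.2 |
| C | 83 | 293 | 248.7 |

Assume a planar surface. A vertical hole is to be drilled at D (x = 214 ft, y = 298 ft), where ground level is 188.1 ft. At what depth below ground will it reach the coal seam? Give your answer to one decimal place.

Two edge vectors: A→B = (49, -178, 78.4), A→C = (-95, 136, -19.1).
Normal n = (A→B) × (A→C) = (-7262.6, -6512.1, -10246).
So ∂z/∂x = −n_x/n_z = −0.70882 and ∂z/∂y = −n_y/n_z = −0.63557.
Intercept c from A: 267.8 + 126.17 + 99.79 = 493.76.
At (214, 298): z_contact = −151.69 − 189.40 + 493.76 = 152.67 ft.
Depth below ground = 188.1 − 152.67 = 35.4 ft.

35.4 ft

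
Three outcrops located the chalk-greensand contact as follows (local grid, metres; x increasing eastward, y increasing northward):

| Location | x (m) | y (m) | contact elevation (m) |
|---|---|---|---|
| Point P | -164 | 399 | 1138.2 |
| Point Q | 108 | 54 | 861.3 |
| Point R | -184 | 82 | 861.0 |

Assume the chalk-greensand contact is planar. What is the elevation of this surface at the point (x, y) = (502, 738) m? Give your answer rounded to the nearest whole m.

1489 m

Two edge vectors: Point P→Point Q = (272, -345, -276.9), Point P→Point R = (-20, -317, -277.2).
Normal n = (Point P→Point Q) × (Point P→Point R) = (7856.7, 80936.4, -93124).
So ∂z/∂x = −n_x/n_z = 0.08437 and ∂z/∂y = −n_y/n_z = 0.86913.
Intercept c from Point P: 1138.2 + 13.84 − 346.78 = 805.26.
At (502, 738): z = 42.4 + 641.4 + 805.26 = 1489.0 m.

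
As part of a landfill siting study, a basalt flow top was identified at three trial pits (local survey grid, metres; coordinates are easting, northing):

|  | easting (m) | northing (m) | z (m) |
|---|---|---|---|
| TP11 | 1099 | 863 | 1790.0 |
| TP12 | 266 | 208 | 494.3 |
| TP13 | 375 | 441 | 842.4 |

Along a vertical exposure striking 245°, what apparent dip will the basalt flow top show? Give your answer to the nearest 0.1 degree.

Two edge vectors: TP11→TP12 = (-833, -655, -1295.7), TP11→TP13 = (-724, -422, -947.6).
Normal n = (TP11→TP12) × (TP11→TP13) = (73892.6, 148736, -122694).
So ∂z/∂easting = −n_x/n_z = 0.60225 and ∂z/∂northing = −n_y/n_z = 1.21225.
Unit vector along 245° is (sin 245°, cos 245°) = (-0.9063, -0.4226).
Slope in that direction = a·(-0.9063) + b·(-0.4226) = −1.05814.
Apparent dip = arctan|1.05814| = 46.6° (true dip is 53.5°, so apparent ≤ true as expected).

46.6°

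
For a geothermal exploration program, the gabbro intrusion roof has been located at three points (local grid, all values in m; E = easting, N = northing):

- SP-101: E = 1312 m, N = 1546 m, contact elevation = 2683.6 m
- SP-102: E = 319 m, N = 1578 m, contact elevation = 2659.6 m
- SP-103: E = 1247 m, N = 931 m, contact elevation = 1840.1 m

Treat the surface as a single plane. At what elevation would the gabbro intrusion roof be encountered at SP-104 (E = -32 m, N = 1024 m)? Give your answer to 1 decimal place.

1879.8 m

Two edge vectors: SP-101→SP-102 = (-993, 32, -24), SP-101→SP-103 = (-65, -615, -843.5).
Normal n = (SP-101→SP-102) × (SP-101→SP-103) = (-41752, -836035.5, 612775).
So ∂z/∂E = −n_x/n_z = 0.068136 and ∂z/∂N = −n_y/n_z = 1.364343.
Intercept c from SP-101: 2683.6 − 89.39 − 2109.27 = 484.93.
At (-32, 1024): z = −2.2 + 1397.1 + 484.93 = 1879.8 m.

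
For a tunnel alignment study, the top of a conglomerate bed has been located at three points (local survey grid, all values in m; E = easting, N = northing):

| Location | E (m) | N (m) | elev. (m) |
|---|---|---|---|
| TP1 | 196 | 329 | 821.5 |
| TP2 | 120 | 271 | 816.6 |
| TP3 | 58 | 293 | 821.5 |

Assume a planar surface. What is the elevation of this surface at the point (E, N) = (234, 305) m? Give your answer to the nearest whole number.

817 m

Let the plane be z = a·E + b·N + c.
TP2−TP1: −76a − 58b = −4.9;  TP3−TP1: −138a − 36b = 0.
Solving gives a = −0.03349, b = 0.12836.
Then c = 821.5 − a·196 − b·329 = 785.83.
At (234, 305): z = −7.8 + 39.1 + 785.83 = 817.1 m.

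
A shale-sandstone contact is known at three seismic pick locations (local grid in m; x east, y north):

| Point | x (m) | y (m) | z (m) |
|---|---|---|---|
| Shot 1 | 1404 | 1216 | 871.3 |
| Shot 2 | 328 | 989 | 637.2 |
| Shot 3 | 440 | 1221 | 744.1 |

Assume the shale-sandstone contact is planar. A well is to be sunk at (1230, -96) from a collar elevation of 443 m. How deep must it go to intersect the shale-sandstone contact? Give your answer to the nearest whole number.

115 m

Let the plane be z = a·x + b·y + c.
Shot 2−Shot 1: −1076a − 227b = −234.1;  Shot 3−Shot 1: −964a + 5b = −127.2.
Solving gives a = 0.13400, b = 0.39608.
Then c = 871.3 − a·1404 − b·1216 = 201.52.
At (1230, -96): z_contact = 164.8 − 38.0 + 201.52 = 328.3 m.
Depth below ground = 443 − 328.3 = 115 m.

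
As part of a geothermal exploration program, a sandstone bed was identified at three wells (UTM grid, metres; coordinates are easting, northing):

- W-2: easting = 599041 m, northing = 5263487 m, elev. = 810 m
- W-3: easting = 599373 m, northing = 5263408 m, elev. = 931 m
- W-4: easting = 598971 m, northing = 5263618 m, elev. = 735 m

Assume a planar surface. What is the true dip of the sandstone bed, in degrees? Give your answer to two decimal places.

Let the plane be z = a·easting + b·northing + c.
W-3−W-2: 332a − 79b = 121;  W-4−W-2: −70a + 131b = −75.
Solving gives a = 0.26147, b = −0.43280.
Gradient magnitude |∇z| = √(a² + b²) = √(0.06837 + 0.18732) = 0.50565.
True dip = arctan(0.50565) = 26.82°, dipping toward NNW (azimuth ≈ 329°).

26.82°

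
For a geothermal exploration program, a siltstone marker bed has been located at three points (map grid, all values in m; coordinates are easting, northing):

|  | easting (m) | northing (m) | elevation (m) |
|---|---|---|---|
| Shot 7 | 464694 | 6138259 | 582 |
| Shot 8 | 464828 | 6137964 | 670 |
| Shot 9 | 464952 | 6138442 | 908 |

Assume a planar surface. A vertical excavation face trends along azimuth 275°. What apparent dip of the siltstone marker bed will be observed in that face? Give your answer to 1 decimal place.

Let the plane be z = a·easting + b·northing + c.
Shot 8−Shot 7: 134a − 295b = 88;  Shot 9−Shot 7: 258a + 183b = 326.
Solving gives a = 1.11569, b = 0.20848.
Unit vector along 275° is (sin 275°, cos 275°) = (-0.9962, 0.0872).
Slope in that direction = a·(-0.9962) + b·(0.0872) = −1.09327.
Apparent dip = arctan|1.09327| = 47.6° (true dip is 48.6°, so apparent ≤ true as expected).

47.6°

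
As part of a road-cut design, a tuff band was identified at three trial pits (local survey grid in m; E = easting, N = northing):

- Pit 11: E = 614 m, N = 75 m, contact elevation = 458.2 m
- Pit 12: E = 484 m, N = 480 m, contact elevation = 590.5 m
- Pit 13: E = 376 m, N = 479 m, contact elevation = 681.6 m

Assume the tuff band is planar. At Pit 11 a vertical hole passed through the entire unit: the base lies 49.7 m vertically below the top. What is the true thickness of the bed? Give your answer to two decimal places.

Let the plane be z = a·E + b·N + c.
Pit 12−Pit 11: −130a + 405b = 132.3;  Pit 13−Pit 11: −238a + 404b = 223.4.
Solving gives a = −0.84403, b = 0.05574.
|∇z| = √(a²+b²) = 0.84587, so dip δ = arctan(0.84587) = 40.23°.
True thickness = vertical thickness × cos δ = 49.7 × cos 40.23° = 37.95 m.

37.95 m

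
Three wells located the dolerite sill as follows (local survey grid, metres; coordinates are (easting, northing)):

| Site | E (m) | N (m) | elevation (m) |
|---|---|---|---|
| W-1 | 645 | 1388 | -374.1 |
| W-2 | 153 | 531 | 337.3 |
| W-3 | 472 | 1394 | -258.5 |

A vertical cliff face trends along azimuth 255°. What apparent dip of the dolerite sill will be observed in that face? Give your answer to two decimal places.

Let the plane be z = a·E + b·N + c.
W-2−W-1: −492a − 857b = 711.4;  W-3−W-1: −173a + 6b = 115.6.
Solving gives a = −0.68339, b = −0.43777.
Unit vector along 255° is (sin 255°, cos 255°) = (-0.9659, -0.2588).
Slope in that direction = a·(-0.9659) + b·(-0.2588) = 0.77341.
Apparent dip = arctan|0.77341| = 37.72° (true dip is 39.1°, so apparent ≤ true as expected).

37.72°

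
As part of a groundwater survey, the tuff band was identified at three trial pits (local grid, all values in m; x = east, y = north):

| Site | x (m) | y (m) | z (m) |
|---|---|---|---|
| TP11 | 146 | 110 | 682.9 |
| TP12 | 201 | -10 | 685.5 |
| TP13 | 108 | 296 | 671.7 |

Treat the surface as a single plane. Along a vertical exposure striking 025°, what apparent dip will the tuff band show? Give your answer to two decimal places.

8.35°

Let the plane be z = a·x + b·y + c.
TP12−TP11: 55a − 120b = 2.6;  TP13−TP11: −38a + 186b = −11.2.
Solving gives a = −0.15175, b = −0.09122.
Unit vector along 025° is (sin 25°, cos 25°) = (0.4226, 0.9063).
Slope in that direction = a·(0.4226) + b·(0.9063) = −0.14680.
Apparent dip = arctan|0.14680| = 8.35° (true dip is 10.0°, so apparent ≤ true as expected).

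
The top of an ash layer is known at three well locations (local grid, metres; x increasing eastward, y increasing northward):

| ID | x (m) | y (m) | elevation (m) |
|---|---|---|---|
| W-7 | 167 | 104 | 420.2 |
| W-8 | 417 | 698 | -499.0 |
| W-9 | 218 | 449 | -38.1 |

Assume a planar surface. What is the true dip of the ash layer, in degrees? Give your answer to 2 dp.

55.44°

Let the plane be z = a·x + b·y + c.
W-8−W-7: 250a + 594b = −919.2;  W-9−W-7: 51a + 345b = −458.3.
Solving gives a = −0.80231, b = −1.20980.
Gradient magnitude |∇z| = √(a² + b²) = √(0.64369 + 1.46363) = 1.45166.
True dip = arctan(1.45166) = 55.44°, dipping toward NNE (azimuth ≈ 034°).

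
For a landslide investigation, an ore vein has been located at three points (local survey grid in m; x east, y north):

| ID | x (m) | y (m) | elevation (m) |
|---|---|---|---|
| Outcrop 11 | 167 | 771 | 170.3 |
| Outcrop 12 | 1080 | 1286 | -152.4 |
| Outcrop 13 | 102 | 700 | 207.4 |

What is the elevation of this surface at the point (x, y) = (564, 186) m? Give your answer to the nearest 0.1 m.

362.8 m

Two edge vectors: Outcrop 11→Outcrop 12 = (913, 515, -322.7), Outcrop 11→Outcrop 13 = (-65, -71, 37.1).
Normal n = (Outcrop 11→Outcrop 12) × (Outcrop 11→Outcrop 13) = (-3805.2, -12896.8, -31348).
So ∂z/∂x = −n_x/n_z = −0.121386 and ∂z/∂y = −n_y/n_z = −0.411407.
Intercept c from Outcrop 11: 170.3 + 20.27 + 317.20 = 507.77.
At (564, 186): z = −68.5 − 76.5 + 507.77 = 362.8 m.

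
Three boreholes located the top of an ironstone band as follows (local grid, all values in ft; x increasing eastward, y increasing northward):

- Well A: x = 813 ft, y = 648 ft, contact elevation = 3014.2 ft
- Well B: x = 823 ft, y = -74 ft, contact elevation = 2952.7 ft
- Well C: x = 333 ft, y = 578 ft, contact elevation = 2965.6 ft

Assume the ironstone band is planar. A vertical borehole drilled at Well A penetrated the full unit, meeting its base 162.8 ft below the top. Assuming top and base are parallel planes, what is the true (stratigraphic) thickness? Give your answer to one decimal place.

161.6 ft

Let the plane be z = a·x + b·y + c.
Well B−Well A: 10a − 722b = −61.5;  Well C−Well A: −480a − 70b = −48.6.
Solving gives a = 0.08865, b = 0.08641.
|∇z| = √(a²+b²) = 0.12379, so dip δ = arctan(0.12379) = 7.06°.
True thickness = vertical thickness × cos δ = 162.8 × cos 7.06° = 161.6 ft.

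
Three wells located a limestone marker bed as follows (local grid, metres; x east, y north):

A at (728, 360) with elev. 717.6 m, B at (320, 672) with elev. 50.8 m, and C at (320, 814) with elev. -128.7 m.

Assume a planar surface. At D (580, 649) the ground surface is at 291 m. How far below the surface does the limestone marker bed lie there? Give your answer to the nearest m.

38 m

Let the plane be z = a·x + b·y + c.
B−A: −408a + 312b = −666.8;  C−A: −408a + 454b = −846.3.
Solving gives a = 0.66766, b = −1.26408.
Then c = 717.6 − a·728 − b·360 = 686.61.
At (580, 649): z_contact = 387.2 − 820.4 + 686.61 = 253.5 m.
Depth below ground = 291 − 253.5 = 38 m.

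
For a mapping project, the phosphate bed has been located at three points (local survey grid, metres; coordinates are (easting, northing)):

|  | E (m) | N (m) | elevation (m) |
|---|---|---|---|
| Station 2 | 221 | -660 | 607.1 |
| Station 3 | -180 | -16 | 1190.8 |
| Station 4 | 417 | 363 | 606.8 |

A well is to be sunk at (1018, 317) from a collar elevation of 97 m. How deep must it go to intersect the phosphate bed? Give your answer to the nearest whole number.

Let the plane be z = a·E + b·N + c.
Station 3−Station 2: −401a + 644b = 583.7;  Station 4−Station 2: 196a + 1023b = −0.3.
Solving gives a = −1.11347, b = 0.21304.
Then c = 607.1 − a·221 − b·-660 = 993.78.
At (1018, 317): z_contact = −1133.5 + 67.5 + 993.78 = -72.2 m.
Depth below ground = 97 − (-72.2) = 169 m.

169 m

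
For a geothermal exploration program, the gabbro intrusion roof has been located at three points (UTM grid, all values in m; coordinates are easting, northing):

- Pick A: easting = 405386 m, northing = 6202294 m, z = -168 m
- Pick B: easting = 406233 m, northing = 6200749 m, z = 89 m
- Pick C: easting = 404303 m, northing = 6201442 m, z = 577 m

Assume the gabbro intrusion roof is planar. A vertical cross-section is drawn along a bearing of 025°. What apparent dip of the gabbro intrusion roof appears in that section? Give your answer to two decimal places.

26.96°

Let the plane be z = a·easting + b·northing + c.
Pick B−Pick A: 847a − 1545b = 257;  Pick C−Pick A: −1083a − 852b = 745.
Solving gives a = −0.38919, b = −0.37970.
Unit vector along 025° is (sin 25°, cos 25°) = (0.4226, 0.9063).
Slope in that direction = a·(0.4226) + b·(0.9063) = −0.50861.
Apparent dip = arctan|0.50861| = 26.96° (true dip is 28.5°, so apparent ≤ true as expected).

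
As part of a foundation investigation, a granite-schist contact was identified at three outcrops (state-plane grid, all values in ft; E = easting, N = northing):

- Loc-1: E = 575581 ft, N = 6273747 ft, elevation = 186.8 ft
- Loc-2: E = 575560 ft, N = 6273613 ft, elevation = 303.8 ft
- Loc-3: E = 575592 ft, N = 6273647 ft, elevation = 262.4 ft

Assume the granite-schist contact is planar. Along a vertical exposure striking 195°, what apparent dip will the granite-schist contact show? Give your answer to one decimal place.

41.7°

Let the plane be z = a·E + b·N + c.
Loc-2−Loc-1: −21a − 134b = 117;  Loc-3−Loc-1: 11a − 100b = 75.6.
Solving gives a = −0.43917, b = −0.80431.
Unit vector along 195° is (sin 195°, cos 195°) = (-0.2588, -0.9659).
Slope in that direction = a·(-0.2588) + b·(-0.9659) = 0.89057.
Apparent dip = arctan|0.89057| = 41.7° (true dip is 42.5°, so apparent ≤ true as expected).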